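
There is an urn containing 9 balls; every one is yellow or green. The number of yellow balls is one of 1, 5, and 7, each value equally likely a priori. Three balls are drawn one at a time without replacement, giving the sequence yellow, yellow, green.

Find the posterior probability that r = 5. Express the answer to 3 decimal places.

0.488

Compute the likelihood of the observed sequence for each case: P(data | r = 1) = (1/9)(0/8) = 0; P(data | r = 5) = (5/9)(4/8)(4/7) = 10/63; P(data | r = 7) = (7/9)(6/8)(2/7) = 1/6.
Multiplying each by its prior: 1/3 · 0 = 0, 1/3 · 10/63 = 10/189, 1/3 · 1/6 = 1/18; summing to 41/378.
By Bayes' rule, P(r = 5 | data) = (10/189) / (41/378) = 20/41.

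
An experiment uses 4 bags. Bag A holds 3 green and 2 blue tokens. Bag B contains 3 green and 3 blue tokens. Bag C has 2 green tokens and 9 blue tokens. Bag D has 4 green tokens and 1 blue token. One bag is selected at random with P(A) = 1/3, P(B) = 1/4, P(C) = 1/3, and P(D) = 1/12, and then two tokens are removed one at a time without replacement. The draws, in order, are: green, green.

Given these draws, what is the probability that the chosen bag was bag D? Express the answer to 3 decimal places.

Compute the likelihood of the observed sequence for each case: P(data | bag A) = (3/5)(2/4) = 3/10; P(data | bag B) = (3/6)(2/5) = 1/5; P(data | bag C) = (2/11)(1/10) = 1/55; P(data | bag D) = (4/5)(3/4) = 3/5.
Multiplying each by its prior: 1/3 · 3/10 = 1/10, 1/4 · 1/5 = 1/20, 1/3 · 1/55 = 1/165, 1/12 · 3/5 = 1/20; these sum to 34/165.
By Bayes' rule, P(bag D | data) = (1/20) / (34/165) = 33/136.

0.243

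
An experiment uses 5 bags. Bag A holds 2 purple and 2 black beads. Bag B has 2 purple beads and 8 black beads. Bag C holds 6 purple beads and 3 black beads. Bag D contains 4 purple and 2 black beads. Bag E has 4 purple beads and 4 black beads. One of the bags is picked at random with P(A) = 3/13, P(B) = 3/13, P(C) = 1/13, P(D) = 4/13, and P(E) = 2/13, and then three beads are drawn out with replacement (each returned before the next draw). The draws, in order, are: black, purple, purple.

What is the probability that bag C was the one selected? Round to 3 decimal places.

For each hypothesis, P(data | H) works out to: P(data | bag A) = (2/4)(2/4)(2/4) = 0.125; P(data | bag B) = (8/10)(2/10)(2/10) = 0.032; P(data | bag C) = (3/9)(6/9)(6/9) = 0.14815; P(data | bag D) = (2/6)(4/6)(4/6) = 0.14815; P(data | bag E) = (4/8)(4/8)(4/8) = 0.125.
Multiplying each by its prior: 3/13 · 0.125 = 0.028846, 3/13 · 0.032 = 0.0073846, 1/13 · 0.14815 = 0.011396, 4/13 · 0.14815 = 0.045584, 2/13 · 0.125 = 0.019231; with total 0.11244.
By Bayes' rule, P(bag C | data) = (0.011396) / (0.11244) = 0.10135.

0.101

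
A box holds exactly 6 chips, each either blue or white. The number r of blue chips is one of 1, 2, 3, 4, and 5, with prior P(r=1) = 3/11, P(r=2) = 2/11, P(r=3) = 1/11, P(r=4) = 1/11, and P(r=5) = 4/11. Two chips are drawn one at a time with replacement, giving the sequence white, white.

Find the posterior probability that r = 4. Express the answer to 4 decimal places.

The likelihood of the observed sequence under each hypothesis: P(data | r = 1) = (5/6)(5/6) = 25/36; P(data | r = 2) = (4/6)(4/6) = 4/9; P(data | r = 3) = (3/6)(3/6) = 1/4; P(data | r = 4) = (2/6)(2/6) = 1/9; P(data | r = 5) = (1/6)(1/6) = 1/36.
The prior-weighted likelihoods are 3/11 · 25/36 = 25/132, 2/11 · 4/9 = 8/99, 1/11 · 1/4 = 1/44, 1/11 · 1/9 = 1/99, 4/11 · 1/36 = 1/99; these sum to 31/99.
Hence P(r = 4 | data) = (1/99) / (31/99) = 1/31.

0.0323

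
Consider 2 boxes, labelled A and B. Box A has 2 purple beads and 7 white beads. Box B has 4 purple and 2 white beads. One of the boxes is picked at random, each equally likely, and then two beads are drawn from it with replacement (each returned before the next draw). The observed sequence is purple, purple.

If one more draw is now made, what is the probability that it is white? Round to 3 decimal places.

Under each hypothesis, the probability of the observed sequence is: P(data | box A) = (2/9)(2/9) = 4/81; P(data | box B) = (4/6)(4/6) = 4/9.
Weighting by the prior gives 1/2 · 4/81 = 2/81, 1/2 · 4/9 = 2/9; with total 20/81.
Normalising, the posterior is P(box A | data) = 1/10, P(box B | data) = 9/10.
The predictive probability is P(white next | data) = (7/9)(1/10) + (1/3)(9/10) = 17/45.

0.378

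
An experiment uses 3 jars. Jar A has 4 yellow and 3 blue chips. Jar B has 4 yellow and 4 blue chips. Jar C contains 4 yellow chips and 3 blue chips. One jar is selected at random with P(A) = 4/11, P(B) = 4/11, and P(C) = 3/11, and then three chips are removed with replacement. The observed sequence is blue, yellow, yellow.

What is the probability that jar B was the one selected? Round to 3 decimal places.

0.338

The likelihood of the observed sequence under each hypothesis: P(data | jar A) = (3/7)(4/7)(4/7) = 0.13994; P(data | jar B) = (4/8)(4/8)(4/8) = 0.125; P(data | jar C) = (3/7)(4/7)(4/7) = 0.13994.
The prior-weighted likelihoods are 4/11 · 0.13994 = 0.050888, 4/11 · 0.125 = 0.045455, 3/11 · 0.13994 = 0.038166; summing to 0.13451.
So P(jar B | data) = (0.045455) / (0.13451) = 0.33793.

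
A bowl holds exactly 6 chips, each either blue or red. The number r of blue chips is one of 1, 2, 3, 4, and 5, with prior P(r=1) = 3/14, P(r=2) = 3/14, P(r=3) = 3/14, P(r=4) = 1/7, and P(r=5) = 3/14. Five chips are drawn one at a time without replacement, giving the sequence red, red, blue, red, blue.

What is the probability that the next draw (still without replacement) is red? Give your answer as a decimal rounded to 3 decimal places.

0.571

Under each hypothesis, the probability of the observed sequence is: P(data | r = 1) = (5/6)(4/5)(1/4)(3/3)(0/2) = 0; P(data | r = 2) = (4/6)(3/5)(2/4)(2/3)(1/2) = 1/15; P(data | r = 3) = (3/6)(2/5)(3/4)(1/3)(2/2) = 1/20; P(data | r = 4) = (2/6)(1/5)(4/4)(0/3) = 0; P(data | r = 5) = (1/6)(0/5) = 0.
Weighting by the prior gives 3/14 · 0 = 0, 3/14 · 1/15 = 1/70, 3/14 · 1/20 = 3/280, 1/7 · 0 = 0, 3/14 · 0 = 0; summing to 1/40.
Dividing through by the total gives posterior P(r = 1 | data) = 0, P(r = 2 | data) = 4/7, P(r = 3 | data) = 3/7, P(r = 4 | data) = 0, P(r = 5 | data) = 0.
The predictive probability is P(red next | data) = (1)(4/7) + (0)(3/7) = 4/7.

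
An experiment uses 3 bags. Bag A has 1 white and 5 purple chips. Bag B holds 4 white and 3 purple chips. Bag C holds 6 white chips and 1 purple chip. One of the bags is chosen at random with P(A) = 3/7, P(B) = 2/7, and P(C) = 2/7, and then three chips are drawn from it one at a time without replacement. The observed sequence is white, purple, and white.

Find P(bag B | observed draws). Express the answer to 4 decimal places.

0.5455

Under each hypothesis, the probability of the observed sequence is: P(data | bag A) = (1/6)(5/5)(0/4) = 0; P(data | bag B) = (4/7)(3/6)(3/5) = 6/35; P(data | bag C) = (6/7)(1/6)(5/5) = 1/7.
Multiplying each by its prior: 3/7 · 0 = 0, 2/7 · 6/35 = 12/245, 2/7 · 1/7 = 2/49; with total 22/245.
Therefore the posterior P(bag B | data) = (12/245) / (22/245) = 6/11.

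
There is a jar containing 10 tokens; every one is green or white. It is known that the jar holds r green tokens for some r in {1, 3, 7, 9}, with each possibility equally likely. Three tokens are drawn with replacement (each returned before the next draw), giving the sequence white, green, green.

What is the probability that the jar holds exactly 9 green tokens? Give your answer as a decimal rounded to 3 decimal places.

The likelihood of the observed sequence under each hypothesis: P(data | r = 1) = (9/10)(1/10)(1/10) = 0.009; P(data | r = 3) = (7/10)(3/10)(3/10) = 0.063; P(data | r = 7) = (3/10)(7/10)(7/10) = 0.147; P(data | r = 9) = (1/10)(9/10)(9/10) = 0.081.
Weighting by the prior gives 1/4 · 0.009 = 0.00225, 1/4 · 0.063 = 0.01575, 1/4 · 0.147 = 0.03675, 1/4 · 0.081 = 0.02025; with total 0.075.
Therefore the posterior P(r = 9 | data) = (0.02025) / (0.075) = 0.27.

0.270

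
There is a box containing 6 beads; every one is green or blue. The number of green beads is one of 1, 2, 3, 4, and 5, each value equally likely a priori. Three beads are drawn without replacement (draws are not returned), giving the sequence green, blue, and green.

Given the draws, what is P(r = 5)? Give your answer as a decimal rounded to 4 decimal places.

The likelihood of the observed sequence under each hypothesis: P(data | r = 1) = (1/6)(5/5)(0/4) = 0; P(data | r = 2) = (2/6)(4/5)(1/4) = 1/15; P(data | r = 3) = (3/6)(3/5)(2/4) = 3/20; P(data | r = 4) = (4/6)(2/5)(3/4) = 1/5; P(data | r = 5) = (5/6)(1/5)(4/4) = 1/6.
Weighting by the prior gives 1/5 · 0 = 0, 1/5 · 1/15 = 1/75, 1/5 · 3/20 = 3/100, 1/5 · 1/5 = 1/25, 1/5 · 1/6 = 1/30; with total 7/60.
Hence P(r = 5 | data) = (1/30) / (7/60) = 2/7.

0.2857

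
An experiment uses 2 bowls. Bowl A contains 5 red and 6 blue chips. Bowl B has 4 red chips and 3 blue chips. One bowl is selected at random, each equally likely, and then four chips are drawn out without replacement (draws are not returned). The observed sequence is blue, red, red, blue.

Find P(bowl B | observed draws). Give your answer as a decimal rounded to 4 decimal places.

0.5308

Under each hypothesis, the probability of the observed sequence is: P(data | bowl A) = (6/11)(5/10)(4/9)(5/8) = 0.075758; P(data | bowl B) = (3/7)(4/6)(3/5)(2/4) = 0.085714.
Multiplying each by its prior: 1/2 · 0.075758 = 0.037879, 1/2 · 0.085714 = 0.042857; summing to 0.080736.
Therefore the posterior P(bowl B | data) = (0.042857) / (0.080736) = 0.53083.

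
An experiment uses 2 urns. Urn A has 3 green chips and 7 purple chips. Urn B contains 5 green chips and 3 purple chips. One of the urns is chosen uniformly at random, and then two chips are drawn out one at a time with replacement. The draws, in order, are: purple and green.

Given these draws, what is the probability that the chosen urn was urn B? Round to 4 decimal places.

0.5274

For each hypothesis, P(data | H) works out to: P(data | urn A) = (7/10)(3/10) = 0.21; P(data | urn B) = (3/8)(5/8) = 0.23438.
The prior-weighted likelihoods are 1/2 · 0.21 = 0.105, 1/2 · 0.23438 = 0.11719; these sum to 0.22219.
So P(urn B | data) = (0.11719) / (0.22219) = 0.52743.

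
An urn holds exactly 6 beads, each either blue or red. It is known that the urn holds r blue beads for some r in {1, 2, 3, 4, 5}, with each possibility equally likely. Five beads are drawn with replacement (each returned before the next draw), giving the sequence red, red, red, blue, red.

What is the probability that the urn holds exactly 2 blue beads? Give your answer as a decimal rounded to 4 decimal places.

0.3533

The likelihood of the observed sequence under each hypothesis: P(data | r = 1) = (5/6)(5/6)(5/6)(1/6)(5/6) = 0.080376; P(data | r = 2) = (4/6)(4/6)(4/6)(2/6)(4/6) = 0.065844; P(data | r = 3) = (3/6)(3/6)(3/6)(3/6)(3/6) = 0.03125; P(data | r = 4) = (2/6)(2/6)(2/6)(4/6)(2/6) = 0.0082305; P(data | r = 5) = (1/6)(1/6)(1/6)(5/6)(1/6) = 0.000643.
Multiplying each by its prior: 1/5 · 0.080376 = 0.016075, 1/5 · 0.065844 = 0.013169, 1/5 · 0.03125 = 0.00625, 1/5 · 0.0082305 = 0.0016461, 1/5 · 0.000643 = 0.0001286; with total 0.037269.
By Bayes' rule, P(r = 2 | data) = (0.013169) / (0.037269) = 0.35335.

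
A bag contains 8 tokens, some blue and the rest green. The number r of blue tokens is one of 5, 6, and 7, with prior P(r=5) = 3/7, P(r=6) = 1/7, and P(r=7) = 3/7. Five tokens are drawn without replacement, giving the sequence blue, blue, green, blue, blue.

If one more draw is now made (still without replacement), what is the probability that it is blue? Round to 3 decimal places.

0.778

The likelihood of the observed sequence under each hypothesis: P(data | r = 5) = (5/8)(4/7)(3/6)(3/5)(2/4) = 3/56; P(data | r = 6) = (6/8)(5/7)(2/6)(4/5)(3/4) = 3/28; P(data | r = 7) = (7/8)(6/7)(1/6)(5/5)(4/4) = 1/8.
Weighting by the prior gives 3/7 · 3/56 = 9/392, 1/7 · 3/28 = 3/196, 3/7 · 1/8 = 3/56; these sum to 9/98.
The posterior is then P(r = 5 | data) = 1/4, P(r = 6 | data) = 1/6, P(r = 7 | data) = 7/12.
So P(blue next | data) = Σ P(blue next | H) P(H | data) = (1/3)(1/4) + (2/3)(1/6) + (1)(7/12) = 7/9.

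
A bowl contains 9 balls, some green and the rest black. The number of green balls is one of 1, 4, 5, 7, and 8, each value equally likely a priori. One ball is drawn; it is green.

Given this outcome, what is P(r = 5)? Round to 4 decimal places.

0.2000

Compute the likelihood of this draw for each case: P(data | r = 1) = (1/9) = 1/9; P(data | r = 4) = (4/9) = 4/9; P(data | r = 5) = (5/9) = 5/9; P(data | r = 7) = (7/9) = 7/9; P(data | r = 8) = (8/9) = 8/9.
The prior-weighted likelihoods are 1/5 · 1/9 = 1/45, 1/5 · 4/9 = 4/45, 1/5 · 5/9 = 1/9, 1/5 · 7/9 = 7/45, 1/5 · 8/9 = 8/45; these sum to 5/9.
Therefore the posterior P(r = 5 | data) = (1/9) / (5/9) = 1/5.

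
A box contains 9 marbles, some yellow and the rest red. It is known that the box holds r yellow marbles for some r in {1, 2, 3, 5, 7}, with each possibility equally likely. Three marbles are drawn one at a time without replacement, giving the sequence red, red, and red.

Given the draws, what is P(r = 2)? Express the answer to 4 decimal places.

Compute the likelihood of the observed sequence for each case: P(data | r = 1) = (8/9)(7/8)(6/7) = 2/3; P(data | r = 2) = (7/9)(6/8)(5/7) = 5/12; P(data | r = 3) = (6/9)(5/8)(4/7) = 5/21; P(data | r = 5) = (4/9)(3/8)(2/7) = 1/21; P(data | r = 7) = (2/9)(1/8)(0/7) = 0.
Weighting by the prior gives 1/5 · 2/3 = 2/15, 1/5 · 5/12 = 1/12, 1/5 · 5/21 = 1/21, 1/5 · 1/21 = 1/105, 1/5 · 0 = 0; summing to 23/84.
Therefore the posterior P(r = 2 | data) = (1/12) / (23/84) = 7/23.

0.3043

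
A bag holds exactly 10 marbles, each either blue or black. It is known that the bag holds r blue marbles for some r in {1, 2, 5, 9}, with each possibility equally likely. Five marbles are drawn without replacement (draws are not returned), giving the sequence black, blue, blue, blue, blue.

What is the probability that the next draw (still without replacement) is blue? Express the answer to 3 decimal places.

Under each hypothesis, the probability of the observed sequence is: P(data | r = 1) = (9/10)(1/9)(0/8) = 0; P(data | r = 2) = (8/10)(2/9)(1/8)(0/7) = 0; P(data | r = 5) = (5/10)(5/9)(4/8)(3/7)(2/6) = 0.019841; P(data | r = 9) = (1/10)(9/9)(8/8)(7/7)(6/6) = 0.1.
The prior-weighted likelihoods are 1/4 · 0 = 0, 1/4 · 0 = 0, 1/4 · 0.019841 = 0.0049603, 1/4 · 0.1 = 0.025; these sum to 0.02996.
The posterior is then P(r = 1 | data) = 0, P(r = 2 | data) = 0, P(r = 5 | data) = 0.16556, P(r = 9 | data) = 0.83444.
So P(blue next | data) = Σ P(blue next | H) P(H | data) = (1/5)(0.16556) + (1)(0.83444) = 0.86755.

0.868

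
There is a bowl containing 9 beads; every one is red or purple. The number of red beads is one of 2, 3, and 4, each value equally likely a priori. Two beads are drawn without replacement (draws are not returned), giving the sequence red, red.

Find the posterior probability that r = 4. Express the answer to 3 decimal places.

For each hypothesis, P(data | H) works out to: P(data | r = 2) = (2/9)(1/8) = 1/36; P(data | r = 3) = (3/9)(2/8) = 1/12; P(data | r = 4) = (4/9)(3/8) = 1/6.
Multiplying each by its prior: 1/3 · 1/36 = 1/108, 1/3 · 1/12 = 1/36, 1/3 · 1/6 = 1/18; these sum to 5/54.
So P(r = 4 | data) = (1/18) / (5/54) = 3/5.

0.600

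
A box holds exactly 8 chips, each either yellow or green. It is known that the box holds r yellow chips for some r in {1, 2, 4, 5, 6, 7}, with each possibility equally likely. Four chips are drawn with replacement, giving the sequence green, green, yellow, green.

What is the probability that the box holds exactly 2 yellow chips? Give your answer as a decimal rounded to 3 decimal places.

The likelihood of the observed sequence under each hypothesis: P(data | r = 1) = (7/8)(7/8)(1/8)(7/8) = 0.08374; P(data | r = 2) = (6/8)(6/8)(2/8)(6/8) = 0.10547; P(data | r = 4) = (4/8)(4/8)(4/8)(4/8) = 0.0625; P(data | r = 5) = (3/8)(3/8)(5/8)(3/8) = 0.032959; P(data | r = 6) = (2/8)(2/8)(6/8)(2/8) = 0.011719; P(data | r = 7) = (1/8)(1/8)(7/8)(1/8) = 0.001709.
Multiplying each by its prior: 1/6 · 0.08374 = 0.013957, 1/6 · 0.10547 = 0.017578, 1/6 · 0.0625 = 0.010417, 1/6 · 0.032959 = 0.0054932, 1/6 · 0.011719 = 0.0019531, 1/6 · 0.001709 = 0.00028483; these sum to 0.049683.
Hence P(r = 2 | data) = (0.017578) / (0.049683) = 0.35381.

0.354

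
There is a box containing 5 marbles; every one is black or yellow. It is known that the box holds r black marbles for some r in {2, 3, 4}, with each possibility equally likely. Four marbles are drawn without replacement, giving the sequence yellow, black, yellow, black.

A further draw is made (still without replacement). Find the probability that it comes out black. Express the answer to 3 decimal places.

0.500

Compute the likelihood of the observed sequence for each case: P(data | r = 2) = (3/5)(2/4)(2/3)(1/2) = 1/10; P(data | r = 3) = (2/5)(3/4)(1/3)(2/2) = 1/10; P(data | r = 4) = (1/5)(4/4)(0/3) = 0.
Multiplying each by its prior: 1/3 · 1/10 = 1/30, 1/3 · 1/10 = 1/30, 1/3 · 0 = 0; with total 1/15.
The posterior is then P(r = 2 | data) = 1/2, P(r = 3 | data) = 1/2, P(r = 4 | data) = 0.
Averaging over the posterior, P(black next | data) = (0)(1/2) + (1)(1/2) = 1/2.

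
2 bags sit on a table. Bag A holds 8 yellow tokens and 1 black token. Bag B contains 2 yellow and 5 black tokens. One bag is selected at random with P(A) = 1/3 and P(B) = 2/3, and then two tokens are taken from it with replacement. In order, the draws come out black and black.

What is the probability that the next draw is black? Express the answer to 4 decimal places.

The likelihood of the observed sequence under each hypothesis: P(data | bag A) = (1/9)(1/9) = 0.012346; P(data | bag B) = (5/7)(5/7) = 0.5102.
Weighting by the prior gives 1/3 · 0.012346 = 0.0041152, 2/3 · 0.5102 = 0.34014; with total 0.34425.
Normalising, the posterior is P(bag A | data) = 0.011954, P(bag B | data) = 0.98805.
So P(black next | data) = Σ P(black next | H) P(H | data) = (1/9)(0.011954) + (5/7)(0.98805) = 0.70708.

0.7071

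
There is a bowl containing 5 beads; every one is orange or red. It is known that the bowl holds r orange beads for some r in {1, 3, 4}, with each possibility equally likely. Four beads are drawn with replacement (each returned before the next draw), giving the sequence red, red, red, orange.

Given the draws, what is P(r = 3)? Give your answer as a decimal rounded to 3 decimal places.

0.261

Under each hypothesis, the probability of the observed sequence is: P(data | r = 1) = (4/5)(4/5)(4/5)(1/5) = 0.1024; P(data | r = 3) = (2/5)(2/5)(2/5)(3/5) = 0.0384; P(data | r = 4) = (1/5)(1/5)(1/5)(4/5) = 0.0064.
The prior-weighted likelihoods are 1/3 · 0.1024 = 0.034133, 1/3 · 0.0384 = 0.0128, 1/3 · 0.0064 = 0.0021333; summing to 0.049067.
By Bayes' rule, P(r = 3 | data) = (0.0128) / (0.049067) = 0.26087.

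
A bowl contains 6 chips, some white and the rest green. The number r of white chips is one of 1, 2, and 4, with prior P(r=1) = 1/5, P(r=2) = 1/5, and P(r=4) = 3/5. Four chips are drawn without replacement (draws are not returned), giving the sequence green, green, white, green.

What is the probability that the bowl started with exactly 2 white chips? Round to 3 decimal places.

The likelihood of the observed sequence under each hypothesis: P(data | r = 1) = (5/6)(4/5)(1/4)(3/3) = 1/6; P(data | r = 2) = (4/6)(3/5)(2/4)(2/3) = 2/15; P(data | r = 4) = (2/6)(1/5)(4/4)(0/3) = 0.
Multiplying each by its prior: 1/5 · 1/6 = 1/30, 1/5 · 2/15 = 2/75, 3/5 · 0 = 0; these sum to 3/50.
So P(r = 2 | data) = (2/75) / (3/50) = 4/9.

0.444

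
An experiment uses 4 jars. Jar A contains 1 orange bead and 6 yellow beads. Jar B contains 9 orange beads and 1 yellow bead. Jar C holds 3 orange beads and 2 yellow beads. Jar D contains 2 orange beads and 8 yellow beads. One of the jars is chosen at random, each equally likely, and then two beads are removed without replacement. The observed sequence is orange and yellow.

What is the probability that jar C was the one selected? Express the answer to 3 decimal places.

0.416

The likelihood of the observed sequence under each hypothesis: P(data | jar A) = (1/7)(6/6) = 0.14286; P(data | jar B) = (9/10)(1/9) = 0.1; P(data | jar C) = (3/5)(2/4) = 0.3; P(data | jar D) = (2/10)(8/9) = 0.17778.
Multiplying each by its prior: 1/4 · 0.14286 = 0.035714, 1/4 · 0.1 = 0.025, 1/4 · 0.3 = 0.075, 1/4 · 0.17778 = 0.044444; with total 0.18016.
By Bayes' rule, P(jar C | data) = (0.075) / (0.18016) = 0.4163.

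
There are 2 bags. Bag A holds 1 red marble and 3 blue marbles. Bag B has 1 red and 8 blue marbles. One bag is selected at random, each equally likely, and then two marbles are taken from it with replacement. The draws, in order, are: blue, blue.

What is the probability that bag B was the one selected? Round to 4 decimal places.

The likelihood of the observed sequence under each hypothesis: P(data | bag A) = (3/4)(3/4) = 0.5625; P(data | bag B) = (8/9)(8/9) = 0.79012.
Multiplying each by its prior: 1/2 · 0.5625 = 0.28125, 1/2 · 0.79012 = 0.39506; with total 0.67631.
So P(bag B | data) = (0.39506) / (0.67631) = 0.58414.

0.5841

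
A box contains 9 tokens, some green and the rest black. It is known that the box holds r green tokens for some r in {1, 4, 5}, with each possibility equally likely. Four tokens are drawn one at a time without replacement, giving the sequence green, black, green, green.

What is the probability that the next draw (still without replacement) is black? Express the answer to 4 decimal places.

Under each hypothesis, the probability of the observed sequence is: P(data | r = 1) = (1/9)(8/8)(0/7) = 0; P(data | r = 4) = (4/9)(5/8)(3/7)(2/6) = 5/126; P(data | r = 5) = (5/9)(4/8)(4/7)(3/6) = 5/63.
Weighting by the prior gives 1/3 · 0 = 0, 1/3 · 5/126 = 5/378, 1/3 · 5/63 = 5/189; these sum to 5/126.
The posterior is then P(r = 1 | data) = 0, P(r = 4 | data) = 1/3, P(r = 5 | data) = 2/3.
So P(black next | data) = Σ P(black next | H) P(H | data) = (4/5)(1/3) + (3/5)(2/3) = 2/3.

0.6667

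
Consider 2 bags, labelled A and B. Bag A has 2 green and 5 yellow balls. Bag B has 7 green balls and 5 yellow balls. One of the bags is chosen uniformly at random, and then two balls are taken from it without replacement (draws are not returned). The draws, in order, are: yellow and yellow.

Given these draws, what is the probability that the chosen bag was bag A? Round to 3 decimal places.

Compute the likelihood of the observed sequence for each case: P(data | bag A) = (5/7)(4/6) = 10/21; P(data | bag B) = (5/12)(4/11) = 5/33.
The prior-weighted likelihoods are 1/2 · 10/21 = 5/21, 1/2 · 5/33 = 5/66; these sum to 145/462.
Therefore the posterior P(bag A | data) = (5/21) / (145/462) = 22/29.

0.759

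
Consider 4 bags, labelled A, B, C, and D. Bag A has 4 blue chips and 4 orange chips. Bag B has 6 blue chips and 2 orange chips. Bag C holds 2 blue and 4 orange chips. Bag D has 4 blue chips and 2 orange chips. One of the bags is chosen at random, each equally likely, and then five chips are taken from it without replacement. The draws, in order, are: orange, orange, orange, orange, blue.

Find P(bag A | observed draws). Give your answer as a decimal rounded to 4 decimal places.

0.1765

Compute the likelihood of the observed sequence for each case: P(data | bag A) = (4/8)(3/7)(2/6)(1/5)(4/4) = 1/70; P(data | bag B) = (2/8)(1/7)(0/6) = 0; P(data | bag C) = (4/6)(3/5)(2/4)(1/3)(2/2) = 1/15; P(data | bag D) = (2/6)(1/5)(0/4) = 0.
Multiplying each by its prior: 1/4 · 1/70 = 1/280, 1/4 · 0 = 0, 1/4 · 1/15 = 1/60, 1/4 · 0 = 0; these sum to 17/840.
So P(bag A | data) = (1/280) / (17/840) = 3/17.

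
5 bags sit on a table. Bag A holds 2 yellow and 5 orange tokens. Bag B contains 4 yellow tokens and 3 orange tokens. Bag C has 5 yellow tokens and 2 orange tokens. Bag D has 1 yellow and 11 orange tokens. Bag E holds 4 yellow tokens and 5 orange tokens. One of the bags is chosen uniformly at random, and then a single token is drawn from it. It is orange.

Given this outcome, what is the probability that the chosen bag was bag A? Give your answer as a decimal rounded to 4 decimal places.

Under each hypothesis, the probability of this draw is: P(data | bag A) = (5/7) = 0.71429; P(data | bag B) = (3/7) = 0.42857; P(data | bag C) = (2/7) = 0.28571; P(data | bag D) = (11/12) = 0.91667; P(data | bag E) = (5/9) = 0.55556.
Multiplying each by its prior: 1/5 · 0.71429 = 0.14286, 1/5 · 0.42857 = 0.085714, 1/5 · 0.28571 = 0.057143, 1/5 · 0.91667 = 0.18333, 1/5 · 0.55556 = 0.11111; summing to 0.58016.
So P(bag A | data) = (0.14286) / (0.58016) = 0.24624.

0.2462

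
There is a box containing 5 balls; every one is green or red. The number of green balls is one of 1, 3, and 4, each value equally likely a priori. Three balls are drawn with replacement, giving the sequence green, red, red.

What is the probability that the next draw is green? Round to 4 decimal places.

Under each hypothesis, the probability of the observed sequence is: P(data | r = 1) = (1/5)(4/5)(4/5) = 16/125; P(data | r = 3) = (3/5)(2/5)(2/5) = 12/125; P(data | r = 4) = (4/5)(1/5)(1/5) = 4/125.
The prior-weighted likelihoods are 1/3 · 16/125 = 16/375, 1/3 · 12/125 = 4/125, 1/3 · 4/125 = 4/375; with total 32/375.
Dividing through by the total gives posterior P(r = 1 | data) = 1/2, P(r = 3 | data) = 3/8, P(r = 4 | data) = 1/8.
The predictive probability is P(green next | data) = (1/5)(1/2) + (3/5)(3/8) + (4/5)(1/8) = 17/40.

0.4250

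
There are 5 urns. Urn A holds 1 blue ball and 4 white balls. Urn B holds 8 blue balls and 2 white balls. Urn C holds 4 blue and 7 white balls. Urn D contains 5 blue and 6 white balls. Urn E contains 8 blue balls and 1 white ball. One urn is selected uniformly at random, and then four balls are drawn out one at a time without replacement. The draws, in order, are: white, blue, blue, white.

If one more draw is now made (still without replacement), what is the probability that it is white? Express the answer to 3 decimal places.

0.549

For each hypothesis, P(data | H) works out to: P(data | urn A) = (4/5)(1/4)(0/3) = 0; P(data | urn B) = (2/10)(8/9)(7/8)(1/7) = 1/45; P(data | urn C) = (7/11)(4/10)(3/9)(6/8) = 7/110; P(data | urn D) = (6/11)(5/10)(4/9)(5/8) = 5/66; P(data | urn E) = (1/9)(8/8)(7/7)(0/6) = 0.
The prior-weighted likelihoods are 1/5 · 0 = 0, 1/5 · 1/45 = 1/225, 1/5 · 7/110 = 7/550, 1/5 · 5/66 = 1/66, 1/5 · 0 = 0; these sum to 16/495.
Normalising, the posterior is P(urn A | data) = 0, P(urn B | data) = 11/80, P(urn C | data) = 63/160, P(urn D | data) = 15/32, P(urn E | data) = 0.
So P(white next | data) = Σ P(white next | H) P(H | data) = (0)(11/80) + (5/7)(63/160) + (4/7)(15/32) = 123/224.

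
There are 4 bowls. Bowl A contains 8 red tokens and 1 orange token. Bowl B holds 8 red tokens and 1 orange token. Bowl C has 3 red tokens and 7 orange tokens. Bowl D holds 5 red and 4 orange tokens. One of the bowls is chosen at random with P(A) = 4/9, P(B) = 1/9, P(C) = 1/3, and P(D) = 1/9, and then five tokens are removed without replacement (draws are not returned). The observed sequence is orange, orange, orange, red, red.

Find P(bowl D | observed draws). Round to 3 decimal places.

0.203

For each hypothesis, P(data | H) works out to: P(data | bowl A) = (1/9)(0/8) = 0; P(data | bowl B) = (1/9)(0/8) = 0; P(data | bowl C) = (7/10)(6/9)(5/8)(3/7)(2/6) = 0.041667; P(data | bowl D) = (4/9)(3/8)(2/7)(5/6)(4/5) = 0.031746.
The prior-weighted likelihoods are 4/9 · 0 = 0, 1/9 · 0 = 0, 1/3 · 0.041667 = 0.013889, 1/9 · 0.031746 = 0.0035273; these sum to 0.017416.
By Bayes' rule, P(bowl D | data) = (0.0035273) / (0.017416) = 0.20253.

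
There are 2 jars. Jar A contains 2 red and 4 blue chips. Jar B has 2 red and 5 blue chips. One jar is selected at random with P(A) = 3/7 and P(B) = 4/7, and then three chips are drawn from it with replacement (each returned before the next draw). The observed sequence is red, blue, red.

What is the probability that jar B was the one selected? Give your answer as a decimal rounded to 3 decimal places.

Under each hypothesis, the probability of the observed sequence is: P(data | jar A) = (2/6)(4/6)(2/6) = 0.074074; P(data | jar B) = (2/7)(5/7)(2/7) = 0.058309.
The prior-weighted likelihoods are 3/7 · 0.074074 = 0.031746, 4/7 · 0.058309 = 0.033319; these sum to 0.065065.
So P(jar B | data) = (0.033319) / (0.065065) = 0.51209.

0.512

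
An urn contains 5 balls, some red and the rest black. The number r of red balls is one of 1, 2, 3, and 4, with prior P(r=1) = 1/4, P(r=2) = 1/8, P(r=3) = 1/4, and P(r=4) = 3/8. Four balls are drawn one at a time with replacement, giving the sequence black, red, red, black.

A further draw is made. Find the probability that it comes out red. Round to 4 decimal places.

Compute the likelihood of the observed sequence for each case: P(data | r = 1) = (4/5)(1/5)(1/5)(4/5) = 0.0256; P(data | r = 2) = (3/5)(2/5)(2/5)(3/5) = 0.0576; P(data | r = 3) = (2/5)(3/5)(3/5)(2/5) = 0.0576; P(data | r = 4) = (1/5)(4/5)(4/5)(1/5) = 0.0256.
The prior-weighted likelihoods are 1/4 · 0.0256 = 0.0064, 1/8 · 0.0576 = 0.0072, 1/4 · 0.0576 = 0.0144, 3/8 · 0.0256 = 0.0096; with total 0.0376.
Normalising, the posterior is P(r = 1 | data) = 0.17021, P(r = 2 | data) = 0.19149, P(r = 3 | data) = 0.38298, P(r = 4 | data) = 0.25532.
The predictive probability is P(red next | data) = (1/5)(0.17021) + (2/5)(0.19149) + (3/5)(0.38298) + (4/5)(0.25532) = 0.54468.

0.5447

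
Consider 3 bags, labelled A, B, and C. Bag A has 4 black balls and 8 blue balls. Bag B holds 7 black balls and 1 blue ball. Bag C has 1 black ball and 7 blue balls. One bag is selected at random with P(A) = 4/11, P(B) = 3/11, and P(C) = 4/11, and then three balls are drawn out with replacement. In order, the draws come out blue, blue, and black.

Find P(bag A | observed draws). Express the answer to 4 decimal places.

0.5830

For each hypothesis, P(data | H) works out to: P(data | bag A) = (8/12)(8/12)(4/12) = 0.14815; P(data | bag B) = (1/8)(1/8)(7/8) = 0.013672; P(data | bag C) = (7/8)(7/8)(1/8) = 0.095703.
Weighting by the prior gives 4/11 · 0.14815 = 0.053872, 3/11 · 0.013672 = 0.0037287, 4/11 · 0.095703 = 0.034801; these sum to 0.092402.
Hence P(bag A | data) = (0.053872) / (0.092402) = 0.58302.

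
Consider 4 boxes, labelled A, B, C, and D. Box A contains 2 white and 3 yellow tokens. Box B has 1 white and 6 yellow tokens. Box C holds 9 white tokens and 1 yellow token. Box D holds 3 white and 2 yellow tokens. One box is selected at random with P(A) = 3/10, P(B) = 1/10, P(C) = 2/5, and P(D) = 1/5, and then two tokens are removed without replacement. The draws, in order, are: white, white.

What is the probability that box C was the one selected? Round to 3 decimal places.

0.780

Compute the likelihood of the observed sequence for each case: P(data | box A) = (2/5)(1/4) = 1/10; P(data | box B) = (1/7)(0/6) = 0; P(data | box C) = (9/10)(8/9) = 4/5; P(data | box D) = (3/5)(2/4) = 3/10.
The prior-weighted likelihoods are 3/10 · 1/10 = 3/100, 1/10 · 0 = 0, 2/5 · 4/5 = 8/25, 1/5 · 3/10 = 3/50; summing to 41/100.
Hence P(box C | data) = (8/25) / (41/100) = 32/41.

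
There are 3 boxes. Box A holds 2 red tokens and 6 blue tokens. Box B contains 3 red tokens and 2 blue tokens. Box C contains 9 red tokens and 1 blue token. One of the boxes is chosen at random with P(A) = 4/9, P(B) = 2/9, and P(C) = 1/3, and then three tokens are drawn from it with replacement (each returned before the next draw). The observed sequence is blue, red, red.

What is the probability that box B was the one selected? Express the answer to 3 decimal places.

0.401

Compute the likelihood of the observed sequence for each case: P(data | box A) = (6/8)(2/8)(2/8) = 0.046875; P(data | box B) = (2/5)(3/5)(3/5) = 0.144; P(data | box C) = (1/10)(9/10)(9/10) = 0.081.
Weighting by the prior gives 4/9 · 0.046875 = 0.020833, 2/9 · 0.144 = 0.032, 1/3 · 0.081 = 0.027; with total 0.079833.
So P(box B | data) = (0.032) / (0.079833) = 0.40084.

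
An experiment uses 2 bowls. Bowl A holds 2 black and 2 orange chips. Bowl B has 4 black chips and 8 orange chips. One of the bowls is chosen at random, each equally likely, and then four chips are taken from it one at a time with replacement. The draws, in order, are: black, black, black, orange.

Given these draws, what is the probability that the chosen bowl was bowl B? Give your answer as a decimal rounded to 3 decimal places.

For each hypothesis, P(data | H) works out to: P(data | bowl A) = (2/4)(2/4)(2/4)(2/4) = 0.0625; P(data | bowl B) = (4/12)(4/12)(4/12)(8/12) = 0.024691.
Weighting by the prior gives 1/2 · 0.0625 = 0.03125, 1/2 · 0.024691 = 0.012346; with total 0.043596.
Therefore the posterior P(bowl B | data) = (0.012346) / (0.043596) = 0.28319.

0.283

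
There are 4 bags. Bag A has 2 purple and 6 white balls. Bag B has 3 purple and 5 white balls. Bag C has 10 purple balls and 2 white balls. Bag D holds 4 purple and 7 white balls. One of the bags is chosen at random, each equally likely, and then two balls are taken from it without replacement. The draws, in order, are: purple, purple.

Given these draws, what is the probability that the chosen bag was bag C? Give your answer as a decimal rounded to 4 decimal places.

Compute the likelihood of the observed sequence for each case: P(data | bag A) = (2/8)(1/7) = 0.035714; P(data | bag B) = (3/8)(2/7) = 0.10714; P(data | bag C) = (10/12)(9/11) = 0.68182; P(data | bag D) = (4/11)(3/10) = 0.10909.
The prior-weighted likelihoods are 1/4 · 0.035714 = 0.0089286, 1/4 · 0.10714 = 0.026786, 1/4 · 0.68182 = 0.17045, 1/4 · 0.10909 = 0.027273; these sum to 0.23344.
Hence P(bag C | data) = (0.17045) / (0.23344) = 0.73018.

0.7302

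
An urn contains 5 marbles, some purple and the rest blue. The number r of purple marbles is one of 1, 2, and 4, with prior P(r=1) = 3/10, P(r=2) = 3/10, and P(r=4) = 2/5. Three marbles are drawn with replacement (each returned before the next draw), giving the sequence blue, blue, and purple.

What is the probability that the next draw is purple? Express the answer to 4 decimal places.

0.3729

For each hypothesis, P(data | H) works out to: P(data | r = 1) = (4/5)(4/5)(1/5) = 16/125; P(data | r = 2) = (3/5)(3/5)(2/5) = 18/125; P(data | r = 4) = (1/5)(1/5)(4/5) = 4/125.
Multiplying each by its prior: 3/10 · 16/125 = 24/625, 3/10 · 18/125 = 27/625, 2/5 · 4/125 = 8/625; with total 59/625.
Dividing through by the total gives posterior P(r = 1 | data) = 24/59, P(r = 2 | data) = 27/59, P(r = 4 | data) = 8/59.
So P(purple next | data) = Σ P(purple next | H) P(H | data) = (1/5)(24/59) + (2/5)(27/59) + (4/5)(8/59) = 22/59.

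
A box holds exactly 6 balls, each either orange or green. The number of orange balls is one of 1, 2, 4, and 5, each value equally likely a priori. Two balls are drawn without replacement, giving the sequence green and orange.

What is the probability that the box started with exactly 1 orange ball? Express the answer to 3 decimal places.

0.192

Under each hypothesis, the probability of the observed sequence is: P(data | r = 1) = (5/6)(1/5) = 1/6; P(data | r = 2) = (4/6)(2/5) = 4/15; P(data | r = 4) = (2/6)(4/5) = 4/15; P(data | r = 5) = (1/6)(5/5) = 1/6.
Multiplying each by its prior: 1/4 · 1/6 = 1/24, 1/4 · 4/15 = 1/15, 1/4 · 4/15 = 1/15, 1/4 · 1/6 = 1/24; with total 13/60.
Hence P(r = 1 | data) = (1/24) / (13/60) = 5/26.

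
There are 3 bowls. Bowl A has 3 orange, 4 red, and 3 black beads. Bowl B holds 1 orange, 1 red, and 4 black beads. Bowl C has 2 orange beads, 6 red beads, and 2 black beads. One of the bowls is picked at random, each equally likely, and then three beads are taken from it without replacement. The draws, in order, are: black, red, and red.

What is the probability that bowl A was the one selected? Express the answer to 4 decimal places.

0.3750

Compute the likelihood of the observed sequence for each case: P(data | bowl A) = (3/10)(4/9)(3/8) = 1/20; P(data | bowl B) = (4/6)(1/5)(0/4) = 0; P(data | bowl C) = (2/10)(6/9)(5/8) = 1/12.
Multiplying each by its prior: 1/3 · 1/20 = 1/60, 1/3 · 0 = 0, 1/3 · 1/12 = 1/36; with total 2/45.
Hence P(bowl A | data) = (1/60) / (2/45) = 3/8.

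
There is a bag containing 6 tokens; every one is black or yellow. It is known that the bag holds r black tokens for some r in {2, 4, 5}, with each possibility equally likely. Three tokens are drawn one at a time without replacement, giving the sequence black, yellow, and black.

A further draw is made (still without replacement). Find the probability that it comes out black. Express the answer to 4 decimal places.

0.6923

Compute the likelihood of the observed sequence for each case: P(data | r = 2) = (2/6)(4/5)(1/4) = 1/15; P(data | r = 4) = (4/6)(2/5)(3/4) = 1/5; P(data | r = 5) = (5/6)(1/5)(4/4) = 1/6.
Multiplying each by its prior: 1/3 · 1/15 = 1/45, 1/3 · 1/5 = 1/15, 1/3 · 1/6 = 1/18; with total 13/90.
Normalising, the posterior is P(r = 2 | data) = 2/13, P(r = 4 | data) = 6/13, P(r = 5 | data) = 5/13.
Averaging over the posterior, P(black next | data) = (0)(2/13) + (2/3)(6/13) + (1)(5/13) = 9/13.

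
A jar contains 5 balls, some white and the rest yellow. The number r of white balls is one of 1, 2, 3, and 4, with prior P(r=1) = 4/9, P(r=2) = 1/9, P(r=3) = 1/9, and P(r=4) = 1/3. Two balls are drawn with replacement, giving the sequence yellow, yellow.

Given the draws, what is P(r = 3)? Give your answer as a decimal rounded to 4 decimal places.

0.0500

Under each hypothesis, the probability of the observed sequence is: P(data | r = 1) = (4/5)(4/5) = 16/25; P(data | r = 2) = (3/5)(3/5) = 9/25; P(data | r = 3) = (2/5)(2/5) = 4/25; P(data | r = 4) = (1/5)(1/5) = 1/25.
Weighting by the prior gives 4/9 · 16/25 = 64/225, 1/9 · 9/25 = 1/25, 1/9 · 4/25 = 4/225, 1/3 · 1/25 = 1/75; summing to 16/45.
By Bayes' rule, P(r = 3 | data) = (4/225) / (16/45) = 1/20.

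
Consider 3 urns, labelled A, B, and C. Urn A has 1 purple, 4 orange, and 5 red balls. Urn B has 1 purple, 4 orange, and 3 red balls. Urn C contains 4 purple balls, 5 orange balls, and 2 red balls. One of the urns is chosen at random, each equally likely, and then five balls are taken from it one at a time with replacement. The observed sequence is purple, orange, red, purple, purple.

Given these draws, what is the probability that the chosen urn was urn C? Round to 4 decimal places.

0.8753

Under each hypothesis, the probability of the observed sequence is: P(data | urn A) = (1/10)(4/10)(5/10)(1/10)(1/10) = 0.0002; P(data | urn B) = (1/8)(4/8)(3/8)(1/8)(1/8) = 0.00036621; P(data | urn C) = (4/11)(5/11)(2/11)(4/11)(4/11) = 0.0039739.
The prior-weighted likelihoods are 1/3 · 0.0002 = 6.6667e-05, 1/3 · 0.00036621 = 0.00012207, 1/3 · 0.0039739 = 0.0013246; these sum to 0.0015134.
Hence P(urn C | data) = (0.0013246) / (0.0015134) = 0.87529.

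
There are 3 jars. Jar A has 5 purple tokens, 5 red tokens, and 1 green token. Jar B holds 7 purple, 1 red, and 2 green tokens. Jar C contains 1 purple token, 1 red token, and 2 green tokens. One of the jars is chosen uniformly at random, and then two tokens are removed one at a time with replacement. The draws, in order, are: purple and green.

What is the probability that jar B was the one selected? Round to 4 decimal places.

0.4570

The likelihood of the observed sequence under each hypothesis: P(data | jar A) = (5/11)(1/11) = 0.041322; P(data | jar B) = (7/10)(2/10) = 0.14; P(data | jar C) = (1/4)(2/4) = 0.125.
Multiplying each by its prior: 1/3 · 0.041322 = 0.013774, 1/3 · 0.14 = 0.046667, 1/3 · 0.125 = 0.041667; summing to 0.10211.
Hence P(jar B | data) = (0.046667) / (0.10211) = 0.45703.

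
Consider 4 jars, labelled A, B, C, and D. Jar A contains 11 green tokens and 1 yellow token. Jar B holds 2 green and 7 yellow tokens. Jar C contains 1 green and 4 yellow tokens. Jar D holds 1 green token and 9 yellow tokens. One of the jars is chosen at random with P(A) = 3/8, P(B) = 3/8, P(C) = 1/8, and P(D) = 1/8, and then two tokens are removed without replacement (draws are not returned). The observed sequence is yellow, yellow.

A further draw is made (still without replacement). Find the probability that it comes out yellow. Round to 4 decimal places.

Under each hypothesis, the probability of the observed sequence is: P(data | jar A) = (1/12)(0/11) = 0; P(data | jar B) = (7/9)(6/8) = 7/12; P(data | jar C) = (4/5)(3/4) = 3/5; P(data | jar D) = (9/10)(8/9) = 4/5.
Multiplying each by its prior: 3/8 · 0 = 0, 3/8 · 7/12 = 7/32, 1/8 · 3/5 = 3/40, 1/8 · 4/5 = 1/10; summing to 63/160.
The posterior is then P(jar A | data) = 0, P(jar B | data) = 5/9, P(jar C | data) = 4/21, P(jar D | data) = 16/63.
So P(yellow next | data) = Σ P(yellow next | H) P(H | data) = (5/7)(5/9) + (2/3)(4/21) + (7/8)(16/63) = 47/63.

0.7460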